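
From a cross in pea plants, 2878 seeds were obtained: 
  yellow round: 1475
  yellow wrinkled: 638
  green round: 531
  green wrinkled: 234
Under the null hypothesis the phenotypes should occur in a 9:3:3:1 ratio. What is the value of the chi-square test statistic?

Expected counts for N = 2878 under a 9:3:3:1 ratio (total parts = 16):
  yellow round: 2878 × 9/16 = 1618.875
  yellow wrinkled: 2878 × 3/16 = 539.625
  green round: 2878 × 3/16 = 539.625
  green wrinkled: 2878 × 1/16 = 179.875
χ² = Σ (O − E)² / E
  yellow round: (1475 − 1618.875)² / 1618.875 = 12.7867
  yellow wrinkled: (638 − 539.625)² / 539.625 = 17.9340
  green round: (531 − 539.625)² / 539.625 = 0.1379
  green wrinkled: (234 − 179.875)² / 179.875 = 16.2864
χ² = 12.7867 + 17.9340 + 0.1379 + 16.2864 = 47.145

47.145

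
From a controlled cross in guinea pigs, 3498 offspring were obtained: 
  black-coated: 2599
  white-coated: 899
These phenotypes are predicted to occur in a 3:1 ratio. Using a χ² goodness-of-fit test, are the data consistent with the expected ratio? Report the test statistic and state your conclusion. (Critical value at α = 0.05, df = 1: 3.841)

Under the 3:1 hypothesis (Σ ratio = 4, N = 3498):
  black-coated: 3498 × 3/4 = 2623.5
  white-coated: 3498 × 1/4 = 874.5
χ² = Σ (O − E)² / E
  black-coated: (2599 − 2623.5)² / 2623.5 = 0.2288
  white-coated: (899 − 874.5)² / 874.5 = 0.6864
χ² = 0.2288 + 0.6864 = 0.9152 ≈ 0.915
Degrees of freedom = 2 − 1 = 1; critical value at α = 0.05 is 3.841.
Since 0.915 < 3.841, we fail to reject the null hypothesis — the data are consistent with the 3:1 ratio.

0.915; consistent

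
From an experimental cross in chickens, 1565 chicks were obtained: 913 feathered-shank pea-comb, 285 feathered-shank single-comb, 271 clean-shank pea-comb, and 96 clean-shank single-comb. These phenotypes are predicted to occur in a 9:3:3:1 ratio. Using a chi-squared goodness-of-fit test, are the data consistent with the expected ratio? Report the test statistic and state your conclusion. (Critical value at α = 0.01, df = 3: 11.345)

The 9:3:3:1 ratio has 16 parts, so with N = 1565 the expected counts are:
  feathered-shank pea-comb: 1565 × 9/16 = 880.3125
  feathered-shank single-comb: 1565 × 3/16 = 293.4375
  clean-shank pea-comb: 1565 × 3/16 = 293.4375
  clean-shank single-comb: 1565 × 1/16 = 97.8125
χ² = Σ (O − E)² / E
  feathered-shank pea-comb: (913 − 880.3125)² / 880.3125 = 1.2137
  feathered-shank single-comb: (285 − 293.4375)² / 293.4375 = 0.2426
  clean-shank pea-comb: (271 − 293.4375)² / 293.4375 = 1.7157
  clean-shank single-comb: (96 − 97.8125)² / 97.8125 = 0.0336
χ² = 1.2137 + 0.2426 + 1.7157 + 0.0336 = 3.2056 ≈ 3.206
Degrees of freedom = 4 − 1 = 3; critical value at α = 0.01 is 11.345.
Since 3.206 < 11.345, we fail to reject the null hypothesis — the data are consistent with the 9:3:3:1 ratio.

3.206; consistent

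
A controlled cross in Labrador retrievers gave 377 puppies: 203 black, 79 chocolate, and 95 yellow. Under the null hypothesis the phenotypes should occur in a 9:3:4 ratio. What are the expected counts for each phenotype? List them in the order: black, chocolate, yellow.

Total ratio parts = 16. Expected numbers out of 377:
  black: 377 × 9/16 = 212.0625
  chocolate: 377 × 3/16 = 70.6875
  yellow: 377 × 4/16 = 94.25

212.0625, 70.6875, 94.25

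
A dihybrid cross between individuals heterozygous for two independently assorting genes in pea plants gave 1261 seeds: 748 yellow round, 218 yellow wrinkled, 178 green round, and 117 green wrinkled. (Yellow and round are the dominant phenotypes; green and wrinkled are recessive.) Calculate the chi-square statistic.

36.494

A dihybrid F₂ with independent assortment and complete dominance at both loci gives a 9:3:3:1 phenotypic ratio.
Under the 9:3:3:1 hypothesis (Σ ratio = 16, N = 1261):
  yellow round: 1261 × 9/16 = 709.3125
  yellow wrinkled: 1261 × 3/16 = 236.4375
  green round: 1261 × 3/16 = 236.4375
  green wrinkled: 1261 × 1/16 = 78.8125
χ² = Σ (O − E)² / E
  yellow round: (748 − 709.3125)² / 709.3125 = 2.1101
  yellow wrinkled: (218 − 236.4375)² / 236.4375 = 1.4378
  green round: (178 − 236.4375)² / 236.4375 = 14.4433
  green wrinkled: (117 − 78.8125)² / 78.8125 = 18.5032
χ² = 2.1101 + 1.4378 + 14.4433 + 18.5032 = 36.4944 ≈ 36.494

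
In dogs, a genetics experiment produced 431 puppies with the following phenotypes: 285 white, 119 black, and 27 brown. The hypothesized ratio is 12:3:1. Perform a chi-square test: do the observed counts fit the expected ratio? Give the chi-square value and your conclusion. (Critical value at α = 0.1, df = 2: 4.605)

The 12:3:1 ratio has 16 parts, so with N = 431 the expected counts are:
  white: 431 × 12/16 = 323.25
  black: 431 × 3/16 = 80.8125
  brown: 431 × 1/16 = 26.9375
χ² = Σ (O − E)² / E
  white: (285 − 323.25)² / 323.25 = 4.5261
  black: (119 − 80.8125)² / 80.8125 = 18.0453
  brown: (27 − 26.9375)² / 26.9375 = 0.0001
χ² = 4.5261 + 18.0453 + 0.0001 = 22.5715 ≈ 22.572
Degrees of freedom = 3 − 1 = 2; critical value at α = 0.1 is 4.605.
Since 22.572 > 4.605, we reject the null hypothesis — the data do not fit the 12:3:1 ratio.

22.572; not consistent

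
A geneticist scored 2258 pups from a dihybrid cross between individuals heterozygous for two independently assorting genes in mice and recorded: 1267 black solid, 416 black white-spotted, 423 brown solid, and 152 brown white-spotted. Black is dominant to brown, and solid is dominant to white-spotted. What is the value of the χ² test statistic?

A dihybrid F₂ with independent assortment and complete dominance at both loci gives a 9:3:3:1 phenotypic ratio.
Total ratio parts = 16. Expected numbers out of 2258:
  black solid: 2258 × 9/16 = 1270.125
  black white-spotted: 2258 × 3/16 = 423.375
  brown solid: 2258 × 3/16 = 423.375
  brown white-spotted: 2258 × 1/16 = 141.125
χ² = Σ (O − E)² / E
  black solid: (1267 − 1270.125)² / 1270.125 = 0.0077
  black white-spotted: (416 − 423.375)² / 423.375 = 0.1285
  brown solid: (423 − 423.375)² / 423.375 = 0.0003
  brown white-spotted: (152 − 141.125)² / 141.125 = 0.8380
χ² = 0.0077 + 0.1285 + 0.0003 + 0.8380 = 0.9745 ≈ 0.975

0.975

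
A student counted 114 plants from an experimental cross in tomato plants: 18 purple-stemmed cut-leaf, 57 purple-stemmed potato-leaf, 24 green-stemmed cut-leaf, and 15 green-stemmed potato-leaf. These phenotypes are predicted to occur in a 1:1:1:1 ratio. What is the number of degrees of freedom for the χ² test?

3

A goodness-of-fit test with 4 phenotype classes has df = 4 − 1 = 3.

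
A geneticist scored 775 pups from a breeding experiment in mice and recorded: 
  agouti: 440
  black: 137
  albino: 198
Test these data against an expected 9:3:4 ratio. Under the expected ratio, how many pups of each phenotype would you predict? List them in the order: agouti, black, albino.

Under the 9:3:4 hypothesis (Σ ratio = 16, N = 775):
  agouti: 775 × 9/16 = 435.9375
  black: 775 × 3/16 = 145.3125
  albino: 775 × 4/16 = 193.75

435.9375, 145.3125, 193.75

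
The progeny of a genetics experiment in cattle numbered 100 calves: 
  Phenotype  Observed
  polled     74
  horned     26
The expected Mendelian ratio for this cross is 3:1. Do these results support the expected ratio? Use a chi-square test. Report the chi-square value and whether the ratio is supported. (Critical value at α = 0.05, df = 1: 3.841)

0.053; consistent

Expected counts for N = 100 under a 3:1 ratio (total parts = 4):
  polled: 100 × 3/4 = 75
  horned: 100 × 1/4 = 25
χ² = Σ (O − E)² / E
  polled: (74 − 75)² / 75 = 0.0133
  horned: (26 − 25)² / 25 = 0.0400
χ² = 0.0133 + 0.0400 = 0.0533 ≈ 0.053
Degrees of freedom = 2 − 1 = 1; critical value at α = 0.05 is 3.841.
Since 0.053 < 3.841, we fail to reject the null hypothesis — the data are consistent with the 3:1 ratio.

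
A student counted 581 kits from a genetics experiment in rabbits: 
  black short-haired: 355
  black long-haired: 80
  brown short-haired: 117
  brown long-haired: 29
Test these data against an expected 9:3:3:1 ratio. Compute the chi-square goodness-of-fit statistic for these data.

The 9:3:3:1 ratio has 16 parts, so with N = 581 the expected counts are:
  black short-haired: 581 × 9/16 = 326.8125
  black long-haired: 581 × 3/16 = 108.9375
  brown short-haired: 581 × 3/16 = 108.9375
  brown long-haired: 581 × 1/16 = 36.3125
χ² = Σ (O − E)² / E
  black short-haired: (355 − 326.8125)² / 326.8125 = 2.4312
  black long-haired: (80 − 108.9375)² / 108.9375 = 7.6868
  brown short-haired: (117 − 108.9375)² / 108.9375 = 0.5967
  brown long-haired: (29 − 36.3125)² / 36.3125 = 1.4726
χ² = 2.4312 + 7.6868 + 0.5967 + 1.4726 = 12.1873 ≈ 12.187

12.187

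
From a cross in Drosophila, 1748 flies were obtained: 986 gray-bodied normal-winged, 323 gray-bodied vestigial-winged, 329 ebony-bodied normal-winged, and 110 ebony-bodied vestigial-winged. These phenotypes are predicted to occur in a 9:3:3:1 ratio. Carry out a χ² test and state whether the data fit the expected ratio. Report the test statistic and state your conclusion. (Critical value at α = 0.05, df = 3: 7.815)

The 9:3:3:1 ratio has 16 parts, so with N = 1748 the expected counts are:
  gray-bodied normal-winged: 1748 × 9/16 = 983.25
  gray-bodied vestigial-winged: 1748 × 3/16 = 327.75
  ebony-bodied normal-winged: 1748 × 3/16 = 327.75
  ebony-bodied vestigial-winged: 1748 × 1/16 = 109.25
χ² = Σ (O − E)² / E
  gray-bodied normal-winged: (986 − 983.25)² / 983.25 = 0.0077
  gray-bodied vestigial-winged: (323 − 327.75)² / 327.75 = 0.0688
  ebony-bodied normal-winged: (329 − 327.75)² / 327.75 = 0.0048
  ebony-bodied vestigial-winged: (110 − 109.25)² / 109.25 = 0.0051
χ² = 0.0077 + 0.0688 + 0.0048 + 0.0051 = 0.0864 ≈ 0.086
Degrees of freedom = 4 − 1 = 3; critical value at α = 0.05 is 7.815.
Since 0.086 < 7.815, we fail to reject the null hypothesis — the data are consistent with the 9:3:3:1 ratio.

0.086; consistent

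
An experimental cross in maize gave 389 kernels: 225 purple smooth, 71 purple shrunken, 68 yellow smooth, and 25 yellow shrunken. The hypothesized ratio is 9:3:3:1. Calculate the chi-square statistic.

0.580

Under the 9:3:3:1 hypothesis (Σ ratio = 16, N = 389):
  purple smooth: 389 × 9/16 = 218.8125
  purple shrunken: 389 × 3/16 = 72.9375
  yellow smooth: 389 × 3/16 = 72.9375
  yellow shrunken: 389 × 1/16 = 24.3125
χ² = Σ (O − E)² / E
  purple smooth: (225 − 218.8125)² / 218.8125 = 0.1750
  purple shrunken: (71 − 72.9375)² / 72.9375 = 0.0515
  yellow smooth: (68 − 72.9375)² / 72.9375 = 0.3342
  yellow shrunken: (25 − 24.3125)² / 24.3125 = 0.0194
χ² = 0.1750 + 0.0515 + 0.3342 + 0.0194 = 0.5801 ≈ 0.580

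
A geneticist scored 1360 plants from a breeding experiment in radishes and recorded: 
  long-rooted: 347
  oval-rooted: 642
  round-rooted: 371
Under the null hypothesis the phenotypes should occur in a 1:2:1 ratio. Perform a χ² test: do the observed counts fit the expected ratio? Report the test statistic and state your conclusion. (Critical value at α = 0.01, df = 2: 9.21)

The 1:2:1 ratio has 4 parts, so with N = 1360 the expected counts are:
  long-rooted: 1360 × 1/4 = 340
  oval-rooted: 1360 × 2/4 = 680
  round-rooted: 1360 × 1/4 = 340
χ² = Σ (O − E)² / E
  long-rooted: (347 − 340)² / 340 = 0.1441
  oval-rooted: (642 − 680)² / 680 = 2.1235
  round-rooted: (371 − 340)² / 340 = 2.8265
χ² = 0.1441 + 2.1235 + 2.8265 = 5.0941 ≈ 5.094
Degrees of freedom = 3 − 1 = 2; critical value at α = 0.01 is 9.21.
Since 5.094 < 9.21, we fail to reject the null hypothesis — the data are consistent with the 1:2:1 ratio.

5.094; consistent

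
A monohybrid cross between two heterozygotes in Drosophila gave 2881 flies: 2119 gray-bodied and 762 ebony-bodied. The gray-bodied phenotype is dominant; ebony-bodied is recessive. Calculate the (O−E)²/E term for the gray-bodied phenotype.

For a monohybrid cross between heterozygotes with complete dominance, the expected phenotypic ratio is 3:1.
Expected counts for N = 2881 under a 3:1 ratio (total parts = 4):
  gray-bodied: 2881 × 3/4 = 2160.75
  ebony-bodied: 2881 × 1/4 = 720.25
Contribution of gray-bodied: (2119 − 2160.75)² / 2160.75 = 0.8067

0.807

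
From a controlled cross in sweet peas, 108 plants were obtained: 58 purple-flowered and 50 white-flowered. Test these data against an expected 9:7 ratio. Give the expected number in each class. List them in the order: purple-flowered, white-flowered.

The 9:7 ratio has 16 parts, so with N = 108 the expected counts are:
  purple-flowered: 108 × 9/16 = 60.75
  white-flowered: 108 × 7/16 = 47.25

60.75, 47.25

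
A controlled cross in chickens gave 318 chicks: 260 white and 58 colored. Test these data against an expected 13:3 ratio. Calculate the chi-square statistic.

Expected counts for N = 318 under a 13:3 ratio (total parts = 16):
  white: 318 × 13/16 = 258.375
  colored: 318 × 3/16 = 59.625
χ² = Σ (O − E)² / E
  white: (260 − 258.375)² / 258.375 = 0.0102
  colored: (58 − 59.625)² / 59.625 = 0.0443
χ² = 0.0102 + 0.0443 = 0.0545 ≈ 0.055

0.055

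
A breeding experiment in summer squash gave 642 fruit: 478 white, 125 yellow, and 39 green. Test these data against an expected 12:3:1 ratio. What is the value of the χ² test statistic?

Expected counts for N = 642 under a 12:3:1 ratio (total parts = 16):
  white: 642 × 12/16 = 481.5
  yellow: 642 × 3/16 = 120.375
  green: 642 × 1/16 = 40.125
χ² = Σ (O − E)² / E
  white: (478 − 481.5)² / 481.5 = 0.0254
  yellow: (125 − 120.375)² / 120.375 = 0.1777
  green: (39 − 40.125)² / 40.125 = 0.0315
χ² = 0.0254 + 0.1777 + 0.0315 = 0.2346 ≈ 0.235

0.235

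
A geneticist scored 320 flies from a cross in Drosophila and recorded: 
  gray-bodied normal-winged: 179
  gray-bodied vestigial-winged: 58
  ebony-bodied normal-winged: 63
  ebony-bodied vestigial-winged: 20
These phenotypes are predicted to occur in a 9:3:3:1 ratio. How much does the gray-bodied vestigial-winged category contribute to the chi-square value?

0.067

Expected counts for N = 320 under a 9:3:3:1 ratio (total parts = 16):
  gray-bodied normal-winged: 320 × 9/16 = 180
  gray-bodied vestigial-winged: 320 × 3/16 = 60
  ebony-bodied normal-winged: 320 × 3/16 = 60
  ebony-bodied vestigial-winged: 320 × 1/16 = 20
Contribution of gray-bodied vestigial-winged: (58 − 60)² / 60 = 0.0667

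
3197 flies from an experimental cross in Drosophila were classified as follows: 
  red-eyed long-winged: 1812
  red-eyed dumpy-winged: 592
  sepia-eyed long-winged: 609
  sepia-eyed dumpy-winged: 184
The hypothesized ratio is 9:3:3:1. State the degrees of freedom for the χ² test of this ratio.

A goodness-of-fit test with 4 phenotype classes has df = 4 − 1 = 3.

3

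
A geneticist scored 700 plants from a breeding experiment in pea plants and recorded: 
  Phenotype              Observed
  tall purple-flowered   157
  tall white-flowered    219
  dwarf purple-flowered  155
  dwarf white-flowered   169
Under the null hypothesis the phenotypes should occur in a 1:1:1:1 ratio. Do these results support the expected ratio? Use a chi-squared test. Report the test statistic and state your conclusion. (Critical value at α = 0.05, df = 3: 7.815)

Expected counts for N = 700 under a 1:1:1:1 ratio (total parts = 4):
  tall purple-flowered: 700 × 1/4 = 175
  tall white-flowered: 700 × 1/4 = 175
  dwarf purple-flowered: 700 × 1/4 = 175
  dwarf white-flowered: 700 × 1/4 = 175
χ² = Σ (O − E)² / E
  tall purple-flowered: (157 − 175)² / 175 = 1.8514
  tall white-flowered: (219 − 175)² / 175 = 11.0629
  dwarf purple-flowered: (155 − 175)² / 175 = 2.2857
  dwarf white-flowered: (169 − 175)² / 175 = 0.2057
χ² = 1.8514 + 11.0629 + 2.2857 + 0.2057 = 15.4057 ≈ 15.406
Degrees of freedom = 4 − 1 = 3; critical value at α = 0.05 is 7.815.
Since 15.406 > 7.815, we reject the null hypothesis — the data do not fit the 1:1:1:1 ratio.

15.406; not consistent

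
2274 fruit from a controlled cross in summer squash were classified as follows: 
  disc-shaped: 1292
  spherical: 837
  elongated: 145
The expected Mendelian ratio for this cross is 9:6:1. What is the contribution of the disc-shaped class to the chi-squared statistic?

0.130

The 9:6:1 ratio has 16 parts, so with N = 2274 the expected counts are:
  disc-shaped: 2274 × 9/16 = 1279.125
  spherical: 2274 × 6/16 = 852.75
  elongated: 2274 × 1/16 = 142.125
Contribution of disc-shaped: (1292 − 1279.125)² / 1279.125 = 0.1296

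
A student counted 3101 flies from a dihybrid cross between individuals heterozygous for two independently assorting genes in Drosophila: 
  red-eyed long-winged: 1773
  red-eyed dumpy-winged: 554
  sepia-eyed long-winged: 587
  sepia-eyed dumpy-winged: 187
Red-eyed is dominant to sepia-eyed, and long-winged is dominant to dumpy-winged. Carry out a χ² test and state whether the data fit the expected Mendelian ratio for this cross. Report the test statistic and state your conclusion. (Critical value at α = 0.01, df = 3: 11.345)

2.059; consistent

A dihybrid F₂ with independent assortment and complete dominance at both loci gives a 9:3:3:1 phenotypic ratio.
Expected counts for N = 3101 under a 9:3:3:1 ratio (total parts = 16):
  red-eyed long-winged: 3101 × 9/16 = 1744.3125
  red-eyed dumpy-winged: 3101 × 3/16 = 581.4375
  sepia-eyed long-winged: 3101 × 3/16 = 581.4375
  sepia-eyed dumpy-winged: 3101 × 1/16 = 193.8125
χ² = Σ (O − E)² / E
  red-eyed long-winged: (1773 − 1744.3125)² / 1744.3125 = 0.4718
  red-eyed dumpy-winged: (554 − 581.4375)² / 581.4375 = 1.2948
  sepia-eyed long-winged: (587 − 581.4375)² / 581.4375 = 0.0532
  sepia-eyed dumpy-winged: (187 − 193.8125)² / 193.8125 = 0.2395
χ² = 0.4718 + 1.2948 + 0.0532 + 0.2395 = 2.0593 ≈ 2.059
Degrees of freedom = 4 − 1 = 3; critical value at α = 0.01 is 11.345.
Since 2.059 < 11.345, we fail to reject the null hypothesis — the data are consistent with the 9:3:3:1 ratio.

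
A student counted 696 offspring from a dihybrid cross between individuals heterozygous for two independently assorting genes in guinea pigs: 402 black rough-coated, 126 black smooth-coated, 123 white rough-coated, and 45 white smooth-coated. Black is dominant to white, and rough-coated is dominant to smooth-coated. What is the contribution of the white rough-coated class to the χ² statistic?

0.431

A dihybrid F₂ with independent assortment and complete dominance at both loci gives a 9:3:3:1 phenotypic ratio.
Expected counts for N = 696 under a 9:3:3:1 ratio (total parts = 16):
  black rough-coated: 696 × 9/16 = 391.5
  black smooth-coated: 696 × 3/16 = 130.5
  white rough-coated: 696 × 3/16 = 130.5
  white smooth-coated: 696 × 1/16 = 43.5
Contribution of white rough-coated: (123 − 130.5)² / 130.5 = 0.4310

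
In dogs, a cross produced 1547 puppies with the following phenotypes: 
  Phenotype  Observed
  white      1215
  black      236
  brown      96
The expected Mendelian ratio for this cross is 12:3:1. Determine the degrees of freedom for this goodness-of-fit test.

2

A goodness-of-fit test with 3 phenotype classes has df = 3 − 1 = 2.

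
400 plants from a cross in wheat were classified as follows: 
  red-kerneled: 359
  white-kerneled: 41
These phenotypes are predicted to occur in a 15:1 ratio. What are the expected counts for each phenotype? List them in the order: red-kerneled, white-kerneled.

375, 25

Expected counts for N = 400 under a 15:1 ratio (total parts = 16):
  red-kerneled: 400 × 15/16 = 375
  white-kerneled: 400 × 1/16 = 25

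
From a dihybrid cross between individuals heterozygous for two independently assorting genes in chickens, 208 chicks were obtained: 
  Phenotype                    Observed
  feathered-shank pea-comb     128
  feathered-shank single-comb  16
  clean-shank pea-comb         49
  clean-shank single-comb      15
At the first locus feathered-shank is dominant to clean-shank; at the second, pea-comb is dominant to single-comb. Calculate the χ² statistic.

17.470

A dihybrid F₂ with independent assortment and complete dominance at both loci gives a 9:3:3:1 phenotypic ratio.
Total ratio parts = 16. Expected numbers out of 208:
  feathered-shank pea-comb: 208 × 9/16 = 117
  feathered-shank single-comb: 208 × 3/16 = 39
  clean-shank pea-comb: 208 × 3/16 = 39
  clean-shank single-comb: 208 × 1/16 = 13
χ² = Σ (O − E)² / E
  feathered-shank pea-comb: (128 − 117)² / 117 = 1.0342
  feathered-shank single-comb: (16 − 39)² / 39 = 13.5641
  clean-shank pea-comb: (49 − 39)² / 39 = 2.5641
  clean-shank single-comb: (15 − 13)² / 13 = 0.3077
χ² = 1.0342 + 13.5641 + 2.5641 + 0.3077 = 17.4701 ≈ 17.470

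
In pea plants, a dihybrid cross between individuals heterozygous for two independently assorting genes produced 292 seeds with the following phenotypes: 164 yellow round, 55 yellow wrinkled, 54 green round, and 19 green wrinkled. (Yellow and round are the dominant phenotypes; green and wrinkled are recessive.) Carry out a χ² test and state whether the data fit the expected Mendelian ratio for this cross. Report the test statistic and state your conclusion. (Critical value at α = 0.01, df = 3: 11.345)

0.043; consistent

A dihybrid F₂ with independent assortment and complete dominance at both loci gives a 9:3:3:1 phenotypic ratio.
Expected counts for N = 292 under a 9:3:3:1 ratio (total parts = 16):
  yellow round: 292 × 9/16 = 164.25
  yellow wrinkled: 292 × 3/16 = 54.75
  green round: 292 × 3/16 = 54.75
  green wrinkled: 292 × 1/16 = 18.25
χ² = Σ (O − E)² / E
  yellow round: (164 − 164.25)² / 164.25 = 0.0004
  yellow wrinkled: (55 − 54.75)² / 54.75 = 0.0011
  green round: (54 − 54.75)² / 54.75 = 0.0103
  green wrinkled: (19 − 18.25)² / 18.25 = 0.0308
χ² = 0.0004 + 0.0011 + 0.0103 + 0.0308 = 0.0426 ≈ 0.043
Degrees of freedom = 4 − 1 = 3; critical value at α = 0.01 is 11.345.
Since 0.043 < 11.345, we fail to reject the null hypothesis — the data are consistent with the 9:3:3:1 ratio.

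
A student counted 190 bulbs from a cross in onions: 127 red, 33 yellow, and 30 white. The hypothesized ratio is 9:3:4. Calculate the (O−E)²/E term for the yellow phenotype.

Total ratio parts = 16. Expected numbers out of 190:
  red: 190 × 9/16 = 106.875
  yellow: 190 × 3/16 = 35.625
  white: 190 × 4/16 = 47.5
Contribution of yellow: (33 − 35.625)² / 35.625 = 0.1934

0.193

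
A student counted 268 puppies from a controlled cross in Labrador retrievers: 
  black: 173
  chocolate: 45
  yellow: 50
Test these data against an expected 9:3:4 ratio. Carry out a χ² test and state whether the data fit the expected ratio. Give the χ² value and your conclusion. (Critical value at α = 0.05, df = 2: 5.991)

Under the 9:3:4 hypothesis (Σ ratio = 16, N = 268):
  black: 268 × 9/16 = 150.75
  chocolate: 268 × 3/16 = 50.25
  yellow: 268 × 4/16 = 67
χ² = Σ (O − E)² / E
  black: (173 − 150.75)² / 150.75 = 3.2840
  chocolate: (45 − 50.25)² / 50.25 = 0.5485
  yellow: (50 − 67)² / 67 = 4.3134
χ² = 3.2840 + 0.5485 + 4.3134 = 8.1459 ≈ 8.146
Degrees of freedom = 3 − 1 = 2; critical value at α = 0.05 is 5.991.
Since 8.146 > 5.991, we reject the null hypothesis — the data do not fit the 9:3:4 ratio.

8.146; not consistent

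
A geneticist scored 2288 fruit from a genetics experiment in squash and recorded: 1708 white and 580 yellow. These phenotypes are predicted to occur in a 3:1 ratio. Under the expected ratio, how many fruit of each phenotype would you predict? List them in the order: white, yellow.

Under the 3:1 hypothesis (Σ ratio = 4, N = 2288):
  white: 2288 × 3/4 = 1716
  yellow: 2288 × 1/4 = 572

1716, 572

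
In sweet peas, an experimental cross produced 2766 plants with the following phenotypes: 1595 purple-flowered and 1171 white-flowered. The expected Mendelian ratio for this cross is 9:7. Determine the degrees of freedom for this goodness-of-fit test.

1

A goodness-of-fit test with 2 phenotype classes has df = 2 − 1 = 1.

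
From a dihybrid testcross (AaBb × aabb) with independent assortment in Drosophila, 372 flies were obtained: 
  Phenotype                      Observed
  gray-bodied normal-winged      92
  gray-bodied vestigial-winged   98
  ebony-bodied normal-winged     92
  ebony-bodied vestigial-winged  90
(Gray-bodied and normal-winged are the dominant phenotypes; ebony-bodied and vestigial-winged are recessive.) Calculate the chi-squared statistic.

0.387

A dihybrid testcross with independent assortment gives a 1:1:1:1 ratio.
Expected counts for N = 372 under a 1:1:1:1 ratio (total parts = 4):
  gray-bodied normal-winged: 372 × 1/4 = 93
  gray-bodied vestigial-winged: 372 × 1/4 = 93
  ebony-bodied normal-winged: 372 × 1/4 = 93
  ebony-bodied vestigial-winged: 372 × 1/4 = 93
χ² = Σ (O − E)² / E
  gray-bodied normal-winged: (92 − 93)² / 93 = 0.0108
  gray-bodied vestigial-winged: (98 − 93)² / 93 = 0.2688
  ebony-bodied normal-winged: (92 − 93)² / 93 = 0.0108
  ebony-bodied vestigial-winged: (90 − 93)² / 93 = 0.0968
χ² = 0.0108 + 0.2688 + 0.0108 + 0.0968 = 0.3872 ≈ 0.387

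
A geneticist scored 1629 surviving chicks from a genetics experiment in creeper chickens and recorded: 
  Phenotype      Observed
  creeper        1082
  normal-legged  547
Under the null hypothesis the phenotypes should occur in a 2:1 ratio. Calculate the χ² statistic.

0.044

Total ratio parts = 3. Expected numbers out of 1629:
  creeper: 1629 × 2/3 = 1086
  normal-legged: 1629 × 1/3 = 543
χ² = Σ (O − E)² / E
  creeper: (1082 − 1086)² / 1086 = 0.0147
  normal-legged: (547 − 543)² / 543 = 0.0295
χ² = 0.0147 + 0.0295 = 0.0442 ≈ 0.044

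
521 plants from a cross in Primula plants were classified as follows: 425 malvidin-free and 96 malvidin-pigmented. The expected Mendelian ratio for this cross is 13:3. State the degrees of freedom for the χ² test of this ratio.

A goodness-of-fit test with 2 phenotype classes has df = 2 − 1 = 1.

1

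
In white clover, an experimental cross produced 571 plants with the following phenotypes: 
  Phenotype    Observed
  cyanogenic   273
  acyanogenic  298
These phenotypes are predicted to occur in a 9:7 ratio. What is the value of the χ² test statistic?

The 9:7 ratio has 16 parts, so with N = 571 the expected counts are:
  cyanogenic: 571 × 9/16 = 321.1875
  acyanogenic: 571 × 7/16 = 249.8125
χ² = Σ (O − E)² / E
  cyanogenic: (273 − 321.1875)² / 321.1875 = 7.2295
  acyanogenic: (298 − 249.8125)² / 249.8125 = 9.2951
χ² = 7.2295 + 9.2951 = 16.5246 ≈ 16.525

16.525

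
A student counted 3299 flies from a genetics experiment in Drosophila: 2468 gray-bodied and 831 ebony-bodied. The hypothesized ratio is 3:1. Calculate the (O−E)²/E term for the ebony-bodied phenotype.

0.047

Expected counts for N = 3299 under a 3:1 ratio (total parts = 4):
  gray-bodied: 3299 × 3/4 = 2474.25
  ebony-bodied: 3299 × 1/4 = 824.75
Contribution of ebony-bodied: (831 − 824.75)² / 824.75 = 0.0474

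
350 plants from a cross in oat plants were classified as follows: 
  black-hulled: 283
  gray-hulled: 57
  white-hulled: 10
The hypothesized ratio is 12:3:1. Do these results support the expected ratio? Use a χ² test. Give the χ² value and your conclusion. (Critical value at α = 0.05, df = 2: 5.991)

Under the 12:3:1 hypothesis (Σ ratio = 16, N = 350):
  black-hulled: 350 × 12/16 = 262.5
  gray-hulled: 350 × 3/16 = 65.625
  white-hulled: 350 × 1/16 = 21.875
χ² = Σ (O − E)² / E
  black-hulled: (283 − 262.5)² / 262.5 = 1.6010
  gray-hulled: (57 − 65.625)² / 65.625 = 1.1336
  white-hulled: (10 − 21.875)² / 21.875 = 6.4464
χ² = 1.6010 + 1.1336 + 6.4464 = 9.181
Degrees of freedom = 3 − 1 = 2; critical value at α = 0.05 is 5.991.
Since 9.181 > 5.991, we reject the null hypothesis — the data do not fit the 12:3:1 ratio.

9.181; not consistent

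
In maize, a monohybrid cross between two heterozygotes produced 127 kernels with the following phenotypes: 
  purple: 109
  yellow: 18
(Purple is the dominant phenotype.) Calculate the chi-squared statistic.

For a monohybrid cross between heterozygotes with complete dominance, the expected phenotypic ratio is 3:1.
The 3:1 ratio has 4 parts, so with N = 127 the expected counts are:
  purple: 127 × 3/4 = 95.25
  yellow: 127 × 1/4 = 31.75
χ² = Σ (O − E)² / E
  purple: (109 − 95.25)² / 95.25 = 1.9849
  yellow: (18 − 31.75)² / 31.75 = 5.9547
χ² = 1.9849 + 5.9547 = 7.9396 ≈ 7.940

7.940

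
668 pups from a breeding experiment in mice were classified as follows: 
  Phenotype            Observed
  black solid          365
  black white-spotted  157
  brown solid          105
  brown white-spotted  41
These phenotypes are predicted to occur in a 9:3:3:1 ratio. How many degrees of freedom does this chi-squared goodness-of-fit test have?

A goodness-of-fit test with 4 phenotype classes has df = 4 − 1 = 3.

3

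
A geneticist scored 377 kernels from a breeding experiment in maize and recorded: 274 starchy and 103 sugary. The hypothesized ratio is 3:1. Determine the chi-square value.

1.083

Total ratio parts = 4. Expected numbers out of 377:
  starchy: 377 × 3/4 = 282.75
  sugary: 377 × 1/4 = 94.25
χ² = Σ (O − E)² / E
  starchy: (274 − 282.75)² / 282.75 = 0.2708
  sugary: (103 − 94.25)² / 94.25 = 0.8123
χ² = 0.2708 + 0.8123 = 1.0831 ≈ 1.083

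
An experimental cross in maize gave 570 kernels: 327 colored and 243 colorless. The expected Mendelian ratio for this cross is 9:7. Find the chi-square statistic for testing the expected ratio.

Expected counts for N = 570 under a 9:7 ratio (total parts = 16):
  colored: 570 × 9/16 = 320.625
  colorless: 570 × 7/16 = 249.375
χ² = Σ (O − E)² / E
  colored: (327 − 320.625)² / 320.625 = 0.1268
  colorless: (243 − 249.375)² / 249.375 = 0.1630
χ² = 0.1268 + 0.1630 = 0.2898 ≈ 0.290

0.290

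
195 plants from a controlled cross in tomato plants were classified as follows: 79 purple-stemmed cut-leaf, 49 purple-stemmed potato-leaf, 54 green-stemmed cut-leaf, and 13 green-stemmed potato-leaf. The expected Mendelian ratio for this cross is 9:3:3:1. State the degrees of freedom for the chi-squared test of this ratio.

A goodness-of-fit test with 4 phenotype classes has df = 4 − 1 = 3.

3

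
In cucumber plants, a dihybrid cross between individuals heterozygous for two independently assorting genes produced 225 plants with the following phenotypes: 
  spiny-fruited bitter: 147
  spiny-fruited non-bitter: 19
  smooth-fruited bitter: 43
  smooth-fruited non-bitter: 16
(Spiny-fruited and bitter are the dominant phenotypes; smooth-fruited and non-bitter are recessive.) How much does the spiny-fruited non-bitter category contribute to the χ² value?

A dihybrid F₂ with independent assortment and complete dominance at both loci gives a 9:3:3:1 phenotypic ratio.
Expected counts for N = 225 under a 9:3:3:1 ratio (total parts = 16):
  spiny-fruited bitter: 225 × 9/16 = 126.5625
  spiny-fruited non-bitter: 225 × 3/16 = 42.1875
  smooth-fruited bitter: 225 × 3/16 = 42.1875
  smooth-fruited non-bitter: 225 × 1/16 = 14.0625
Contribution of spiny-fruited non-bitter: (19 − 42.1875)² / 42.1875 = 12.7445

12.745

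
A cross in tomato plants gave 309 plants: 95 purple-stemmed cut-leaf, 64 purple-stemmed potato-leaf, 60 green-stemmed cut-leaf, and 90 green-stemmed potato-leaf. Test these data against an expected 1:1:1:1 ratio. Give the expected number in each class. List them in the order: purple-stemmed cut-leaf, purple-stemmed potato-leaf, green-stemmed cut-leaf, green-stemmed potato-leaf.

The 1:1:1:1 ratio has 4 parts, so with N = 309 the expected counts are:
  purple-stemmed cut-leaf: 309 × 1/4 = 77.25
  purple-stemmed potato-leaf: 309 × 1/4 = 77.25
  green-stemmed cut-leaf: 309 × 1/4 = 77.25
  green-stemmed potato-leaf: 309 × 1/4 = 77.25

77.25, 77.25, 77.25, 77.25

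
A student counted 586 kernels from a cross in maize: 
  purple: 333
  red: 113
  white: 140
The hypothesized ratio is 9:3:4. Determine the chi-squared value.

Under the 9:3:4 hypothesis (Σ ratio = 16, N = 586):
  purple: 586 × 9/16 = 329.625
  red: 586 × 3/16 = 109.875
  white: 586 × 4/16 = 146.5
χ² = Σ (O − E)² / E
  purple: (333 − 329.625)² / 329.625 = 0.0346
  red: (113 − 109.875)² / 109.875 = 0.0889
  white: (140 − 146.5)² / 146.5 = 0.2884
χ² = 0.0346 + 0.0889 + 0.2884 = 0.4119 ≈ 0.412

0.412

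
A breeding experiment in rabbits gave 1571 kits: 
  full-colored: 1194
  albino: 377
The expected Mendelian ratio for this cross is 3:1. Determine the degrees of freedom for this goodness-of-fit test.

1

A goodness-of-fit test with 2 phenotype classes has df = 2 − 1 = 1.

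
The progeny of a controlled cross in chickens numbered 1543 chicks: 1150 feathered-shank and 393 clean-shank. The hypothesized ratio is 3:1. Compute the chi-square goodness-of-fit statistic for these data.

Expected counts for N = 1543 under a 3:1 ratio (total parts = 4):
  feathered-shank: 1543 × 3/4 = 1157.25
  clean-shank: 1543 × 1/4 = 385.75
χ² = Σ (O − E)² / E
  feathered-shank: (1150 − 1157.25)² / 1157.25 = 0.0454
  clean-shank: (393 − 385.75)² / 385.75 = 0.1363
χ² = 0.0454 + 0.1363 = 0.1817 ≈ 0.182

0.182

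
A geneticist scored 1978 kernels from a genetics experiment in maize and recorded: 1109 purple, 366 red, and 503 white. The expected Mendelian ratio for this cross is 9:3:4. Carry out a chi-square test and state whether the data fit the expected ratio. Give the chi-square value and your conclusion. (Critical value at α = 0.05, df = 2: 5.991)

Expected counts for N = 1978 under a 9:3:4 ratio (total parts = 16):
  purple: 1978 × 9/16 = 1112.625
  red: 1978 × 3/16 = 370.875
  white: 1978 × 4/16 = 494.5
χ² = Σ (O − E)² / E
  purple: (1109 − 1112.625)² / 1112.625 = 0.0118
  red: (366 − 370.875)² / 370.875 = 0.0641
  white: (503 − 494.5)² / 494.5 = 0.1461
χ² = 0.0118 + 0.0641 + 0.1461 = 0.222
Degrees of freedom = 3 − 1 = 2; critical value at α = 0.05 is 5.991.
Since 0.222 < 5.991, we fail to reject the null hypothesis — the data are consistent with the 9:3:4 ratio.

0.222; consistent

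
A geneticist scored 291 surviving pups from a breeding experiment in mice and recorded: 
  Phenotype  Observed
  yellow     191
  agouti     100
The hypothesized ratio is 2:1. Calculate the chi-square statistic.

0.139

The 2:1 ratio has 3 parts, so with N = 291 the expected counts are:
  yellow: 291 × 2/3 = 194
  agouti: 291 × 1/3 = 97
χ² = Σ (O − E)² / E
  yellow: (191 − 194)² / 194 = 0.0464
  agouti: (100 − 97)² / 97 = 0.0928
χ² = 0.0464 + 0.0928 = 0.1392 ≈ 0.139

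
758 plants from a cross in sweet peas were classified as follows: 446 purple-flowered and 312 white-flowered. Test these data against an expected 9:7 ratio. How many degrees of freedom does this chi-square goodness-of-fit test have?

A goodness-of-fit test with 2 phenotype classes has df = 2 − 1 = 1.

1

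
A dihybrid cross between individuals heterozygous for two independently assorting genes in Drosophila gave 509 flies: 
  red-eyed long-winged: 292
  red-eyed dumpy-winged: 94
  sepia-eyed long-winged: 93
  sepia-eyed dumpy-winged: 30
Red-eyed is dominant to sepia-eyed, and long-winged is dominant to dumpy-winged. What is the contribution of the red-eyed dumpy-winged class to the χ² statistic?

0.022

A dihybrid F₂ with independent assortment and complete dominance at both loci gives a 9:3:3:1 phenotypic ratio.
Under the 9:3:3:1 hypothesis (Σ ratio = 16, N = 509):
  red-eyed long-winged: 509 × 9/16 = 286.3125
  red-eyed dumpy-winged: 509 × 3/16 = 95.4375
  sepia-eyed long-winged: 509 × 3/16 = 95.4375
  sepia-eyed dumpy-winged: 509 × 1/16 = 31.8125
Contribution of red-eyed dumpy-winged: (94 − 95.4375)² / 95.4375 = 0.0217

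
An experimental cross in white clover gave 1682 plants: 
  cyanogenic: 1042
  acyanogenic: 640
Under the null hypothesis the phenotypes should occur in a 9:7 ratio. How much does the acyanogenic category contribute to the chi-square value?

Total ratio parts = 16. Expected numbers out of 1682:
  cyanogenic: 1682 × 9/16 = 946.125
  acyanogenic: 1682 × 7/16 = 735.875
Contribution of acyanogenic: (640 − 735.875)² / 735.875 = 12.4913

12.491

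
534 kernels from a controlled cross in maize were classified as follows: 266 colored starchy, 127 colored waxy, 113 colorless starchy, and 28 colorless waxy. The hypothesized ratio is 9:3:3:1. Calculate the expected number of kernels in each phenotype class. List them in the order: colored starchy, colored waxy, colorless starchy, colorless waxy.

300.375, 100.125, 100.125, 33.375

The 9:3:3:1 ratio has 16 parts, so with N = 534 the expected counts are:
  colored starchy: 534 × 9/16 = 300.375
  colored waxy: 534 × 3/16 = 100.125
  colorless starchy: 534 × 3/16 = 100.125
  colorless waxy: 534 × 1/16 = 33.375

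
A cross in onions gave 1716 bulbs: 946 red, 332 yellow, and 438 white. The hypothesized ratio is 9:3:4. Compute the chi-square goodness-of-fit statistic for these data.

The 9:3:4 ratio has 16 parts, so with N = 1716 the expected counts are:
  red: 1716 × 9/16 = 965.25
  yellow: 1716 × 3/16 = 321.75
  white: 1716 × 4/16 = 429
χ² = Σ (O − E)² / E
  red: (946 − 965.25)² / 965.25 = 0.3839
  yellow: (332 − 321.75)² / 321.75 = 0.3265
  white: (438 − 429)² / 429 = 0.1888
χ² = 0.3839 + 0.3265 + 0.1888 = 0.8992 ≈ 0.899

0.899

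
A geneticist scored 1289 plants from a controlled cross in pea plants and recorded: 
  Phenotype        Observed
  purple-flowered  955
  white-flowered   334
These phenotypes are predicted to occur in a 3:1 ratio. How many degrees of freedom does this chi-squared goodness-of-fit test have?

A goodness-of-fit test with 2 phenotype classes has df = 2 − 1 = 1.

1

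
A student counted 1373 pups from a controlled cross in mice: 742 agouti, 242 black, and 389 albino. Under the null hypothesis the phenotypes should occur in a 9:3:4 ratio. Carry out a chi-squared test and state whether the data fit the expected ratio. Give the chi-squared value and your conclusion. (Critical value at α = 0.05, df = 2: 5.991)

8.213; not consistent

Under the 9:3:4 hypothesis (Σ ratio = 16, N = 1373):
  agouti: 1373 × 9/16 = 772.3125
  black: 1373 × 3/16 = 257.4375
  albino: 1373 × 4/16 = 343.25
χ² = Σ (O − E)² / E
  agouti: (742 − 772.3125)² / 772.3125 = 1.1897
  black: (242 − 257.4375)² / 257.4375 = 0.9257
  albino: (389 − 343.25)² / 343.25 = 6.0978
χ² = 1.1897 + 0.9257 + 6.0978 = 8.2132 ≈ 8.213
Degrees of freedom = 3 − 1 = 2; critical value at α = 0.05 is 5.991.
Since 8.213 > 5.991, we reject the null hypothesis — the data do not fit the 9:3:4 ratio.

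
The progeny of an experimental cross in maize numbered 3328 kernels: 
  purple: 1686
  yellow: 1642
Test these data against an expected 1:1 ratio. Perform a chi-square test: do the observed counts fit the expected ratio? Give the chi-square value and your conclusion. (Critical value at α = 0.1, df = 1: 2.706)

0.582; consistent

Total ratio parts = 2. Expected numbers out of 3328:
  purple: 3328 × 1/2 = 1664
  yellow: 3328 × 1/2 = 1664
χ² = Σ (O − E)² / E
  purple: (1686 − 1664)² / 1664 = 0.2909
  yellow: (1642 − 1664)² / 1664 = 0.2909
χ² = 0.2909 + 0.2909 = 0.5818 ≈ 0.582
Degrees of freedom = 2 − 1 = 1; critical value at α = 0.1 is 2.706.
Since 0.582 < 2.706, we fail to reject the null hypothesis — the data are consistent with the 1:1 ratio.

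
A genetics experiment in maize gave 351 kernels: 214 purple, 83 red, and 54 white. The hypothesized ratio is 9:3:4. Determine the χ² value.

18.859

The 9:3:4 ratio has 16 parts, so with N = 351 the expected counts are:
  purple: 351 × 9/16 = 197.4375
  red: 351 × 3/16 = 65.8125
  white: 351 × 4/16 = 87.75
χ² = Σ (O − E)² / E
  purple: (214 − 197.4375)² / 197.4375 = 1.3894
  red: (83 − 65.8125)² / 65.8125 = 4.4887
  white: (54 − 87.75)² / 87.75 = 12.9808
χ² = 1.3894 + 4.4887 + 12.9808 = 18.8589 ≈ 18.859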